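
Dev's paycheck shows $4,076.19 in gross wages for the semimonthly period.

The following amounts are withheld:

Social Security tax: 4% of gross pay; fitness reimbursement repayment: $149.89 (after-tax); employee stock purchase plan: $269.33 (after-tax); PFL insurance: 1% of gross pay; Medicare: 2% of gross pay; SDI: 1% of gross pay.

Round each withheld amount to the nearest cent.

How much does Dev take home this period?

$3,330.88

Medicare: $4,076.19 × 0.02 = $81.52
PFL insurance: $4,076.19 × 0.01 = $40.76
Social Security tax: $4,076.19 × 0.04 = $163.05
SDI: $4,076.19 × 0.01 = $40.76
Employee stock purchase plan: $269.33
Fitness reimbursement repayment: $149.89
Total deductions = $81.52 + $40.76 + $163.05 + $40.76 + $269.33 + $149.89 = $745.31
Net pay = $4,076.19 − $745.31 = $3,330.88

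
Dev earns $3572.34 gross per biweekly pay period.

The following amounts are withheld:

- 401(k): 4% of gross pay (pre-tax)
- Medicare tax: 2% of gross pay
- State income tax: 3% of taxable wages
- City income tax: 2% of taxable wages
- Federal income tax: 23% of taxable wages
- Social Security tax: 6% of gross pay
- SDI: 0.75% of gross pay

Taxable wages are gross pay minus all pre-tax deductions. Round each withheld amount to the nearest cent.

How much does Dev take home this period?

$2156.63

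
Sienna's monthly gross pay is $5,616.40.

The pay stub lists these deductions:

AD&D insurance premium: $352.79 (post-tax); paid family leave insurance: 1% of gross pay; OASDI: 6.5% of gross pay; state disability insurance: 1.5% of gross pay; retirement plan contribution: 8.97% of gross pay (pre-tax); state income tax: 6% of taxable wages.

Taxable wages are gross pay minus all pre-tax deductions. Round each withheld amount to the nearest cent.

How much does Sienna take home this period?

$3,947.58

Retirement plan contribution: $5,616.40 × 0.0897 = $503.79
Taxable wages = $5,616.40 − $503.79 = $5,112.61
State income tax: $5,112.61 × 0.06 = $306.76
Paid family leave insurance: $5,616.40 × 0.01 = $56.16
OASDI: $5,616.40 × 0.065 = $365.07
State disability insurance: $5,616.40 × 0.015 = $84.25
AD&D insurance premium: $352.79
Total deductions = $503.79 + $306.76 + $56.16 + $365.07 + $84.25 + $352.79 = $1,668.82
Net pay = $5,616.40 − $1,668.82 = $3,947.58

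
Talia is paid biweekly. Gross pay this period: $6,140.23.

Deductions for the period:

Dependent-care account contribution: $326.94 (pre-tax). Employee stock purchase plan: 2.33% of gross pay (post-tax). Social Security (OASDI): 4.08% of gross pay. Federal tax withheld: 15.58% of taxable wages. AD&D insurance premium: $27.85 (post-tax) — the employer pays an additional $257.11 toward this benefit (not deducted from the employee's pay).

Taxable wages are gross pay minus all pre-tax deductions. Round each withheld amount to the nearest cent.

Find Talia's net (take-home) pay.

Dependent-care account contribution: $326.94
Taxable wages = $6,140.23 − $326.94 = $5,813.29
Federal tax withheld: $5,813.29 × 0.1558 = $905.71
Social Security (OASDI): $6,140.23 × 0.0408 = $250.52
Employee stock purchase plan: $6,140.23 × 0.0233 = $143.07
AD&D insurance premium: $27.85
(Employer's $257.11 toward AD&D insurance premium is not withheld from the employee.)
Total deductions = $326.94 + $905.71 + $250.52 + $143.07 + $27.85 = $1,654.09
Net pay = $6,140.23 − $1,654.09 = $4,486.14

$4,486.14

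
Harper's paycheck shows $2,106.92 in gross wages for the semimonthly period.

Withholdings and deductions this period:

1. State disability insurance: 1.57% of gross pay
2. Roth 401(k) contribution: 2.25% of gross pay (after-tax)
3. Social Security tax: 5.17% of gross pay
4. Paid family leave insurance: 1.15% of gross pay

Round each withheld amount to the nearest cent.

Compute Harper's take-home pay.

$1,893.27

Paid family leave insurance: $2,106.92 × 0.0115 = $24.23
State disability insurance: $2,106.92 × 0.0157 = $33.08
Social Security tax: $2,106.92 × 0.0517 = $108.93
Roth 401(k) contribution: $2,106.92 × 0.0225 = $47.41
Total deductions = $24.23 + $33.08 + $108.93 + $47.41 = $213.65
Net pay = $2,106.92 − $213.65 = $1,893.27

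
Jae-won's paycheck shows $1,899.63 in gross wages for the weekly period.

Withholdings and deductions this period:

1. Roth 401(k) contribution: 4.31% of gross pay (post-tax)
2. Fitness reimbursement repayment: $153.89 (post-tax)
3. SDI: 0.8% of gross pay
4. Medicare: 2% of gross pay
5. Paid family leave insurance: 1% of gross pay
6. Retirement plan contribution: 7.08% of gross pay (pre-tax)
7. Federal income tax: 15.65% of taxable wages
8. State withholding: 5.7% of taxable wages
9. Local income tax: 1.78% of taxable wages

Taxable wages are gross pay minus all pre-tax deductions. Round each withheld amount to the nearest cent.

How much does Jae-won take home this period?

$1,048.92

Retirement plan contribution: $1,899.63 × 0.0708 = $134.49
Taxable wages = $1,899.63 − $134.49 = $1,765.14
Federal income tax: $1,765.14 × 0.1565 = $276.24
State withholding: $1,765.14 × 0.057 = $100.61
Local income tax: $1,765.14 × 0.0178 = $31.42
Medicare: $1,899.63 × 0.02 = $37.99
Paid family leave insurance: $1,899.63 × 0.01 = $19.00
SDI: $1,899.63 × 0.008 = $15.20
Fitness reimbursement repayment: $153.89
Roth 401(k) contribution: $1,899.63 × 0.0431 = $81.87
Total deductions = $134.49 + $276.24 + $100.61 + $31.42 + $37.99 + $19.00 + $15.20 + $153.89 + $81.87 = $850.71
Net pay = $1,899.63 − $850.71 = $1,048.92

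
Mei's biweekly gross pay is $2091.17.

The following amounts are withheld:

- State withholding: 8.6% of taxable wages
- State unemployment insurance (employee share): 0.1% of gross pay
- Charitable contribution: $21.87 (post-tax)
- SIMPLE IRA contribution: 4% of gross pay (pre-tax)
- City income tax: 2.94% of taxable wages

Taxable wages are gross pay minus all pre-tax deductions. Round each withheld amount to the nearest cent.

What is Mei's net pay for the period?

$1751.89

SIMPLE IRA contribution: $2091.17 × 0.04 = $83.65
Taxable wages = $2091.17 − $83.65 = $2007.52
State withholding: $2007.52 × 0.086 = $172.65
City income tax: $2007.52 × 0.0294 = $59.02
State unemployment insurance (employee share): $2091.17 × 0.001 = $2.09
Charitable contribution: $21.87
Total deductions = $83.65 + $172.65 + $59.02 + $2.09 + $21.87 = $339.28
Net pay = $2091.17 − $339.28 = $1751.89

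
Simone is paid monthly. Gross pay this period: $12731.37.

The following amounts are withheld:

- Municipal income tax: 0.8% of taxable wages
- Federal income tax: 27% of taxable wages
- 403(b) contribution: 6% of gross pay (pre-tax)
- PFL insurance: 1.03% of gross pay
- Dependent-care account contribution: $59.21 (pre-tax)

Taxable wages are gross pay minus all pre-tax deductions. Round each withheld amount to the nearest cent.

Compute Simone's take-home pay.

403(b) contribution: $12731.37 × 0.06 = $763.88
Dependent-care account contribution: $59.21
Pre-tax total = $763.88 + $59.21 = $823.09
Taxable wages = $12731.37 − $823.09 = $11908.28
Municipal income tax: $11908.28 × 0.008 = $95.27
Federal income tax: $11908.28 × 0.27 = $3215.24
PFL insurance: $12731.37 × 0.0103 = $131.13
Total deductions = $763.88 + $59.21 + $95.27 + $3215.24 + $131.13 = $4264.73
Net pay = $12731.37 − $4264.73 = $8466.64

$8466.64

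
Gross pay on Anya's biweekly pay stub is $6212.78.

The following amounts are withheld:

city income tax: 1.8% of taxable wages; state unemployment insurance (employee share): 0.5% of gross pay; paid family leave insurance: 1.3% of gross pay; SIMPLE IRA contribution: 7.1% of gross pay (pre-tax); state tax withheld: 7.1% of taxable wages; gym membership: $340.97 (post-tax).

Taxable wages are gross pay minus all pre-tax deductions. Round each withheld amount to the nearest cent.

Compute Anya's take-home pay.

SIMPLE IRA contribution: $6212.78 × 0.071 = $441.11
Taxable wages = $6212.78 − $441.11 = $5771.67
City income tax: $5771.67 × 0.018 = $103.89
State tax withheld: $5771.67 × 0.071 = $409.79
Paid family leave insurance: $6212.78 × 0.013 = $80.77
State unemployment insurance (employee share): $6212.78 × 0.005 = $31.06
Gym membership: $340.97
Total deductions = $441.11 + $103.89 + $409.79 + $80.77 + $31.06 + $340.97 = $1407.59
Net pay = $6212.78 − $1407.59 = $4805.19

$4805.19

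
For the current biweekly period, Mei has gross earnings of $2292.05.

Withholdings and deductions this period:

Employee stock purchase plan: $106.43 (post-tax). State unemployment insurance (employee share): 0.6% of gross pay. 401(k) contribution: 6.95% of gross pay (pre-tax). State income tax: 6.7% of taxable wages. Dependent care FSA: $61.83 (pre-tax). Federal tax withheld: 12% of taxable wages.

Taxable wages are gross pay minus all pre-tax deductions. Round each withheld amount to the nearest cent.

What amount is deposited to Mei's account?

$1563.48

401(k) contribution: $2292.05 × 0.0695 = $159.30
Dependent care FSA: $61.83
Pre-tax total = $159.30 + $61.83 = $221.13
Taxable wages = $2292.05 − $221.13 = $2070.92
State income tax: $2070.92 × 0.067 = $138.75
Federal tax withheld: $2070.92 × 0.12 = $248.51
State unemployment insurance (employee share): $2292.05 × 0.006 = $13.75
Employee stock purchase plan: $106.43
Total deductions = $159.30 + $61.83 + $138.75 + $248.51 + $13.75 + $106.43 = $728.57
Net pay = $2292.05 − $728.57 = $1563.48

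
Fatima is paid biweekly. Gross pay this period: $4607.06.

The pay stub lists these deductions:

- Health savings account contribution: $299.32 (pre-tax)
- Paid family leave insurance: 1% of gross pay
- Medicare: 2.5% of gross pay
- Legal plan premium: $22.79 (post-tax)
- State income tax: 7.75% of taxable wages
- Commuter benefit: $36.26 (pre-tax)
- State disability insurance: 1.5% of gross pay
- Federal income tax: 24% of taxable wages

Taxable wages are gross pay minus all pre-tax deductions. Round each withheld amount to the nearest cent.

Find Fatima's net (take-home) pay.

Commuter benefit: $36.26
Health savings account contribution: $299.32
Pre-tax total = $36.26 + $299.32 = $335.58
Taxable wages = $4607.06 − $335.58 = $4271.48
State income tax: $4271.48 × 0.0775 = $331.04
Federal income tax: $4271.48 × 0.24 = $1025.16
Medicare: $4607.06 × 0.025 = $115.18
Paid family leave insurance: $4607.06 × 0.01 = $46.07
State disability insurance: $4607.06 × 0.015 = $69.11
Legal plan premium: $22.79
Total deductions = $36.26 + $299.32 + $331.04 + $1025.16 + $115.18 + $46.07 + $69.11 + $22.79 = $1944.93
Net pay = $4607.06 − $1944.93 = $2662.13

$2662.13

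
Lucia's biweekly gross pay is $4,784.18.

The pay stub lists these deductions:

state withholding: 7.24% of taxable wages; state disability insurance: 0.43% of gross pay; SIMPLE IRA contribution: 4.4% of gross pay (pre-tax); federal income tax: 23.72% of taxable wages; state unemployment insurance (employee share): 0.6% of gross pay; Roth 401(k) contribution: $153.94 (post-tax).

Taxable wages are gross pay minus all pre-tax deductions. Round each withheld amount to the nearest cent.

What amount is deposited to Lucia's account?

$2,954.45

SIMPLE IRA contribution: $4,784.18 × 0.044 = $210.50
Taxable wages = $4,784.18 − $210.50 = $4,573.68
State withholding: $4,573.68 × 0.0724 = $331.13
Federal income tax: $4,573.68 × 0.2372 = $1,084.88
State disability insurance: $4,784.18 × 0.0043 = $20.57
State unemployment insurance (employee share): $4,784.18 × 0.006 = $28.71
Roth 401(k) contribution: $153.94
Total deductions = $210.50 + $331.13 + $1,084.88 + $20.57 + $28.71 + $153.94 = $1,829.73
Net pay = $4,784.18 − $1,829.73 = $2,954.45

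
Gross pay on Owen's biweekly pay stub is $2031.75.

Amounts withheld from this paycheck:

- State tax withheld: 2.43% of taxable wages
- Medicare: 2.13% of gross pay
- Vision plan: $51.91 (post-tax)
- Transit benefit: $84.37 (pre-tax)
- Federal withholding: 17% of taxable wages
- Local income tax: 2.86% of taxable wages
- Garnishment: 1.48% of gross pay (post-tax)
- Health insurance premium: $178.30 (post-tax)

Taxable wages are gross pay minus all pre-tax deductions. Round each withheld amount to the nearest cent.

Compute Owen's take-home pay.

Transit benefit: $84.37
Taxable wages = $2031.75 − $84.37 = $1947.38
State tax withheld: $1947.38 × 0.0243 = $47.32
Federal withholding: $1947.38 × 0.17 = $331.05
Local income tax: $1947.38 × 0.0286 = $55.70
Medicare: $2031.75 × 0.0213 = $43.28
Garnishment: $2031.75 × 0.0148 = $30.07
Health insurance premium: $178.30
Vision plan: $51.91
Total deductions = $84.37 + $47.32 + $331.05 + $55.70 + $43.28 + $30.07 + $178.30 + $51.91 = $822.00
Net pay = $2031.75 − $822.00 = $1209.75

$1209.75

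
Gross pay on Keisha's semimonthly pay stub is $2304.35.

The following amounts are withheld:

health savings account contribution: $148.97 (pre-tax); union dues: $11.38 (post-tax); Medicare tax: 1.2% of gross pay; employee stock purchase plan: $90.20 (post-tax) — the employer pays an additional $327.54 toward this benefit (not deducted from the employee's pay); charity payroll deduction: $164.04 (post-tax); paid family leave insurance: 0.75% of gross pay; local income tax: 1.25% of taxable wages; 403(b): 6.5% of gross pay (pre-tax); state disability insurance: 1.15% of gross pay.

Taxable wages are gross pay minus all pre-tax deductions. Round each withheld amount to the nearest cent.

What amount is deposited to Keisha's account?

$1643.48

403(b): $2304.35 × 0.065 = $149.78
Health savings account contribution: $148.97
Pre-tax total = $149.78 + $148.97 = $298.75
Taxable wages = $2304.35 − $298.75 = $2005.60
Local income tax: $2005.60 × 0.0125 = $25.07
Medicare tax: $2304.35 × 0.012 = $27.65
State disability insurance: $2304.35 × 0.0115 = $26.50
Paid family leave insurance: $2304.35 × 0.0075 = $17.28
Union dues: $11.38
Employee stock purchase plan: $90.20
Charity payroll deduction: $164.04
(Employer's $327.54 toward employee stock purchase plan is not withheld from the employee.)
Total deductions = $149.78 + $148.97 + $25.07 + $27.65 + $26.50 + $17.28 + $11.38 + $90.20 + $164.04 = $660.87
Net pay = $2304.35 − $660.87 = $1643.48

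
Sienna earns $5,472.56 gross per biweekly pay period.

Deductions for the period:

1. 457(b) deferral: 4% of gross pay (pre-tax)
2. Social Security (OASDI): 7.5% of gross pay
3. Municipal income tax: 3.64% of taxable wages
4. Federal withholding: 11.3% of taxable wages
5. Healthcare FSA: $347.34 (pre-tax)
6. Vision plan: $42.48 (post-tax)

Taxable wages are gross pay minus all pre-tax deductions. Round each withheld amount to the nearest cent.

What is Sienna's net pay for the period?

457(b) deferral: $5,472.56 × 0.04 = $218.90
Healthcare FSA: $347.34
Pre-tax total = $218.90 + $347.34 = $566.24
Taxable wages = $5,472.56 − $566.24 = $4,906.32
Municipal income tax: $4,906.32 × 0.0364 = $178.59
Federal withholding: $4,906.32 × 0.113 = $554.41
Social Security (OASDI): $5,472.56 × 0.075 = $410.44
Vision plan: $42.48
Total deductions = $218.90 + $347.34 + $178.59 + $554.41 + $410.44 + $42.48 = $1,752.16
Net pay = $5,472.56 − $1,752.16 = $3,720.40

$3,720.40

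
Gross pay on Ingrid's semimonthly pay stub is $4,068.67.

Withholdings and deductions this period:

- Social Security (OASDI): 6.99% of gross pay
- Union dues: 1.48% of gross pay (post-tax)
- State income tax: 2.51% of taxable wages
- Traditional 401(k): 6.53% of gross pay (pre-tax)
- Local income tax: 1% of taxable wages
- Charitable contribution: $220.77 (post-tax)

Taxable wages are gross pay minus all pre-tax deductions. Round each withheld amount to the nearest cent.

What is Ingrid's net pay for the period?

$3,104.11

Traditional 401(k): $4,068.67 × 0.0653 = $265.68
Taxable wages = $4,068.67 − $265.68 = $3,802.99
State income tax: $3,802.99 × 0.0251 = $95.46
Local income tax: $3,802.99 × 0.01 = $38.03
Social Security (OASDI): $4,068.67 × 0.0699 = $284.40
Union dues: $4,068.67 × 0.0148 = $60.22
Charitable contribution: $220.77
Total deductions = $265.68 + $95.46 + $38.03 + $284.40 + $60.22 + $220.77 = $964.56
Net pay = $4,068.67 − $964.56 = $3,104.11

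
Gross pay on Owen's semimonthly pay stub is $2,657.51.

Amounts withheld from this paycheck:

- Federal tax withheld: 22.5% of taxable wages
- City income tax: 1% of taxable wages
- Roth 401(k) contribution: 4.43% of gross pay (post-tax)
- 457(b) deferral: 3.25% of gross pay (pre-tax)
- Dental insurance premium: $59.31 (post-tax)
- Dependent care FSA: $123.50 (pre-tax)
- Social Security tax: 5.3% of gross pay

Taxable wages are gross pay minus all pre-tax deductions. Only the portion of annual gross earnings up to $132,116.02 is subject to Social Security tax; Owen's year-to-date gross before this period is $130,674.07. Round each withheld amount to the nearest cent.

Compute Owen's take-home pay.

$1,618.98

Dependent care FSA: $123.50
457(b) deferral: $2,657.51 × 0.0325 = $86.37
Pre-tax total = $123.50 + $86.37 = $209.87
Taxable wages = $2,657.51 − $209.87 = $2,447.64
City income tax: $2,447.64 × 0.01 = $24.48
Federal tax withheld: $2,447.64 × 0.225 = $550.72
Social Security tax: only $132,116.02 − $130,674.07 = $1,441.95 of this check is subject → $1,441.95 × 0.053 = $76.42
Dental insurance premium: $59.31
Roth 401(k) contribution: $2,657.51 × 0.0443 = $117.73
Total deductions = $123.50 + $86.37 + $24.48 + $550.72 + $76.42 + $59.31 + $117.73 = $1,038.53
Net pay = $2,657.51 − $1,038.53 = $1,618.98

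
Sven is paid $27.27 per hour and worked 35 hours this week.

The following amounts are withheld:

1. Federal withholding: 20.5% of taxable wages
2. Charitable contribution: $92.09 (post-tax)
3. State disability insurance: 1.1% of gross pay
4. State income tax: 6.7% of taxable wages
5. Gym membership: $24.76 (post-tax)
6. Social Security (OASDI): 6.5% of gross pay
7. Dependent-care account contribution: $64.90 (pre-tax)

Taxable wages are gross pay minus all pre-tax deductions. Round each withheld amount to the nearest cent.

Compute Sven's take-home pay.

Gross pay: 35 × $27.27 = $954.45
Dependent-care account contribution: $64.90
Taxable wages = $954.45 − $64.90 = $889.55
Federal withholding: $889.55 × 0.205 = $182.36
State income tax: $889.55 × 0.067 = $59.60
Social Security (OASDI): $954.45 × 0.065 = $62.04
State disability insurance: $954.45 × 0.011 = $10.50
Charitable contribution: $92.09
Gym membership: $24.76
Total deductions = $64.90 + $182.36 + $59.60 + $62.04 + $10.50 + $92.09 + $24.76 = $496.25
Net pay = $954.45 − $496.25 = $458.20

$458.20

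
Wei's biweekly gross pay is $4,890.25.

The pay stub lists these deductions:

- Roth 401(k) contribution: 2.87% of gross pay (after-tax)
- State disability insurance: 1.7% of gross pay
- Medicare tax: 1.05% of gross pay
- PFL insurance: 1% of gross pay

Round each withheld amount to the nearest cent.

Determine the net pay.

$4,566.52

Medicare tax: $4,890.25 × 0.0105 = $51.35
PFL insurance: $4,890.25 × 0.01 = $48.90
State disability insurance: $4,890.25 × 0.017 = $83.13
Roth 401(k) contribution: $4,890.25 × 0.0287 = $140.35
Total deductions = $51.35 + $48.90 + $83.13 + $140.35 = $323.73
Net pay = $4,890.25 − $323.73 = $4,566.52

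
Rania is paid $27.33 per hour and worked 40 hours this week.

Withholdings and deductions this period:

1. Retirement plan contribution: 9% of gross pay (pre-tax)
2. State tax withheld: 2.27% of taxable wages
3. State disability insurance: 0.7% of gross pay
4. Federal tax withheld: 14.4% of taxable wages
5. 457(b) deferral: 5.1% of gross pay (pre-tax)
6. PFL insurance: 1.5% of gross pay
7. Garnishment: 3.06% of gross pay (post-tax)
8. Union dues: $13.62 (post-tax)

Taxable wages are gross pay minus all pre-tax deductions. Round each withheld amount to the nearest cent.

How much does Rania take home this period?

Gross pay: 40 × $27.33 = $1093.20
457(b) deferral: $1093.20 × 0.051 = $55.75
Retirement plan contribution: $1093.20 × 0.09 = $98.39
Pre-tax total = $55.75 + $98.39 = $154.14
Taxable wages = $1093.20 − $154.14 = $939.06
Federal tax withheld: $939.06 × 0.144 = $135.22
State tax withheld: $939.06 × 0.0227 = $21.32
State disability insurance: $1093.20 × 0.007 = $7.65
PFL insurance: $1093.20 × 0.015 = $16.40
Union dues: $13.62
Garnishment: $1093.20 × 0.0306 = $33.45
Total deductions = $55.75 + $98.39 + $135.22 + $21.32 + $7.65 + $16.40 + $13.62 + $33.45 = $381.80
Net pay = $1093.20 − $381.80 = $711.40

$711.40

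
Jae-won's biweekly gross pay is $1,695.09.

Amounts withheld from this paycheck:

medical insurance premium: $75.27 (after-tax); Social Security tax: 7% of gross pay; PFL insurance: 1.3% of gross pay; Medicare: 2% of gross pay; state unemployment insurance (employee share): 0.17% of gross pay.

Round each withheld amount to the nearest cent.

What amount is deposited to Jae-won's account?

State unemployment insurance (employee share): $1,695.09 × 0.0017 = $2.88
Medicare: $1,695.09 × 0.02 = $33.90
Social Security tax: $1,695.09 × 0.07 = $118.66
PFL insurance: $1,695.09 × 0.013 = $22.04
Medical insurance premium: $75.27
Total deductions = $2.88 + $33.90 + $118.66 + $22.04 + $75.27 = $252.75
Net pay = $1,695.09 − $252.75 = $1,442.34

$1,442.34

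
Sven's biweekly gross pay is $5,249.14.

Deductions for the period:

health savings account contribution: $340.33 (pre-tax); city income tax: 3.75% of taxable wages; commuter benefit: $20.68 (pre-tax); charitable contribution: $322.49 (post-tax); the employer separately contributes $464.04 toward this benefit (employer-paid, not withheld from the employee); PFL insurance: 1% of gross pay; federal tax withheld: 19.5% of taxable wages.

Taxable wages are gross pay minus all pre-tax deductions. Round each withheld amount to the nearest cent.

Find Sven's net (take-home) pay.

Health savings account contribution: $340.33
Commuter benefit: $20.68
Pre-tax total = $340.33 + $20.68 = $361.01
Taxable wages = $5,249.14 − $361.01 = $4,888.13
City income tax: $4,888.13 × 0.0375 = $183.30
Federal tax withheld: $4,888.13 × 0.195 = $953.19
PFL insurance: $5,249.14 × 0.01 = $52.49
Charitable contribution: $322.49
(Employer's $464.04 toward charitable contribution is not withheld from the employee.)
Total deductions = $340.33 + $20.68 + $183.30 + $953.19 + $52.49 + $322.49 = $1,872.48
Net pay = $5,249.14 − $1,872.48 = $3,376.66

$3,376.66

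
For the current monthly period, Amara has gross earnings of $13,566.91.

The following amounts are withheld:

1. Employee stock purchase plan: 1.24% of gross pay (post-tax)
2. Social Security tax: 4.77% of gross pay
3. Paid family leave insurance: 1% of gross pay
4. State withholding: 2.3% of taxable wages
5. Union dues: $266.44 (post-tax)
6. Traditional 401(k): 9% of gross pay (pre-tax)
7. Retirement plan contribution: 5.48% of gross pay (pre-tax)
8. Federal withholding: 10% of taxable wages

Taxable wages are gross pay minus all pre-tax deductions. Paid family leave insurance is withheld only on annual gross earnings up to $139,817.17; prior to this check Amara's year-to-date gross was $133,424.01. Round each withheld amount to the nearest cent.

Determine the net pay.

$9,029.58

Traditional 401(k): $13,566.91 × 0.09 = $1,221.02
Retirement plan contribution: $13,566.91 × 0.0548 = $743.47
Pre-tax total = $1,221.02 + $743.47 = $1,964.49
Taxable wages = $13,566.91 − $1,964.49 = $11,602.42
Federal withholding: $11,602.42 × 0.1 = $1,160.24
State withholding: $11,602.42 × 0.023 = $266.86
Social Security tax: $13,566.91 × 0.0477 = $647.14
Paid family leave insurance: only $139,817.17 − $133,424.01 = $6,393.16 of this check is subject → $6,393.16 × 0.01 = $63.93
Union dues: $266.44
Employee stock purchase plan: $13,566.91 × 0.0124 = $168.23
Total deductions = $1,221.02 + $743.47 + $1,160.24 + $266.86 + $647.14 + $63.93 + $266.44 + $168.23 = $4,537.33
Net pay = $13,566.91 − $4,537.33 = $9,029.58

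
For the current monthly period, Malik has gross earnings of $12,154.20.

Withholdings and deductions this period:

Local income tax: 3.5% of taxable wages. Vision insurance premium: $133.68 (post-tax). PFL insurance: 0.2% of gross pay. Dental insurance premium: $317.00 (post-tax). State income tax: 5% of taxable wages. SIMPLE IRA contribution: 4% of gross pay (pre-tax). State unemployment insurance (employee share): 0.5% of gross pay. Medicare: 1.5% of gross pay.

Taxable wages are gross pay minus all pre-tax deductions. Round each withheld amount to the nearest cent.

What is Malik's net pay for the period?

SIMPLE IRA contribution: $12,154.20 × 0.04 = $486.17
Taxable wages = $12,154.20 − $486.17 = $11,668.03
Local income tax: $11,668.03 × 0.035 = $408.38
State income tax: $11,668.03 × 0.05 = $583.40
Medicare: $12,154.20 × 0.015 = $182.31
State unemployment insurance (employee share): $12,154.20 × 0.005 = $60.77
PFL insurance: $12,154.20 × 0.002 = $24.31
Vision insurance premium: $133.68
Dental insurance premium: $317.00
Total deductions = $486.17 + $408.38 + $583.40 + $182.31 + $60.77 + $24.31 + $133.68 + $317.00 = $2,196.02
Net pay = $12,154.20 − $2,196.02 = $9,958.18

$9,958.18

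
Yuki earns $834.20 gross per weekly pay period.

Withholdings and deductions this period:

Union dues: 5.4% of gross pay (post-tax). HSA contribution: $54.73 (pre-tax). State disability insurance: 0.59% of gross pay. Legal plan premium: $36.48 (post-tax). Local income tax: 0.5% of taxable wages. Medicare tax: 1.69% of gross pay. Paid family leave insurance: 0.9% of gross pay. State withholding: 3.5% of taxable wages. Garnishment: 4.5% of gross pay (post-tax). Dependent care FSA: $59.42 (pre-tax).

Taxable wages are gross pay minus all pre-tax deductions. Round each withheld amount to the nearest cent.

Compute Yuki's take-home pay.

HSA contribution: $54.73
Dependent care FSA: $59.42
Pre-tax total = $54.73 + $59.42 = $114.15
Taxable wages = $834.20 − $114.15 = $720.05
State withholding: $720.05 × 0.035 = $25.20
Local income tax: $720.05 × 0.005 = $3.60
Medicare tax: $834.20 × 0.0169 = $14.10
State disability insurance: $834.20 × 0.0059 = $4.92
Paid family leave insurance: $834.20 × 0.009 = $7.51
Union dues: $834.20 × 0.054 = $45.05
Legal plan premium: $36.48
Garnishment: $834.20 × 0.045 = $37.54
Total deductions = $54.73 + $59.42 + $25.20 + $3.60 + $14.10 + $4.92 + $7.51 + $45.05 + $36.48 + $37.54 = $288.55
Net pay = $834.20 − $288.55 = $545.65

$545.65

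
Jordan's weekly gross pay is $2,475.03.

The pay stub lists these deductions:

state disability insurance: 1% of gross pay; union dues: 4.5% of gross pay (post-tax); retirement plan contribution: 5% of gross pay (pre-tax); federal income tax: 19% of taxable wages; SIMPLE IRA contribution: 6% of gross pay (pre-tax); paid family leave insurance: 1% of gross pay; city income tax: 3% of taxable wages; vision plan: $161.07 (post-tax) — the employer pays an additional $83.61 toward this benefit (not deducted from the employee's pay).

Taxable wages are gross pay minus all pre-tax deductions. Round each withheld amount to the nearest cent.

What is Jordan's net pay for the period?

SIMPLE IRA contribution: $2,475.03 × 0.06 = $148.50
Retirement plan contribution: $2,475.03 × 0.05 = $123.75
Pre-tax total = $148.50 + $123.75 = $272.25
Taxable wages = $2,475.03 − $272.25 = $2,202.78
Federal income tax: $2,202.78 × 0.19 = $418.53
City income tax: $2,202.78 × 0.03 = $66.08
State disability insurance: $2,475.03 × 0.01 = $24.75
Paid family leave insurance: $2,475.03 × 0.01 = $24.75
Union dues: $2,475.03 × 0.045 = $111.38
Vision plan: $161.07
(Employer's $83.61 toward vision plan is not withheld from the employee.)
Total deductions = $148.50 + $123.75 + $418.53 + $66.08 + $24.75 + $24.75 + $111.38 + $161.07 = $1,078.81
Net pay = $2,475.03 − $1,078.81 = $1,396.22

$1,396.22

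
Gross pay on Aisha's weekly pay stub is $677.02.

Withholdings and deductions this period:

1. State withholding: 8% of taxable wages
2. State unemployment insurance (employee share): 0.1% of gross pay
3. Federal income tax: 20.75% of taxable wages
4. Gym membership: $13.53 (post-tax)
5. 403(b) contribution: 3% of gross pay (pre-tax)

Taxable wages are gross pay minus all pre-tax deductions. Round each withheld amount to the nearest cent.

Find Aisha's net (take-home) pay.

$453.69

403(b) contribution: $677.02 × 0.03 = $20.31
Taxable wages = $677.02 − $20.31 = $656.71
State withholding: $656.71 × 0.08 = $52.54
Federal income tax: $656.71 × 0.2075 = $136.27
State unemployment insurance (employee share): $677.02 × 0.001 = $0.68
Gym membership: $13.53
Total deductions = $20.31 + $52.54 + $136.27 + $0.68 + $13.53 = $223.33
Net pay = $677.02 − $223.33 = $453.69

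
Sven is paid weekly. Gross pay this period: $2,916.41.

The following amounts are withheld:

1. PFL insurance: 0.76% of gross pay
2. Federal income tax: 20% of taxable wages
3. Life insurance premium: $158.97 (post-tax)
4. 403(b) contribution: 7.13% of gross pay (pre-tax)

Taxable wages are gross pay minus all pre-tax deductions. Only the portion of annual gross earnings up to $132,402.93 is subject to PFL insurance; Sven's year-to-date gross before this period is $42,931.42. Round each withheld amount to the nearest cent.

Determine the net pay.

403(b) contribution: $2,916.41 × 0.0713 = $207.94
Taxable wages = $2,916.41 − $207.94 = $2,708.47
Federal income tax: $2,708.47 × 0.2 = $541.69
PFL insurance: cap not yet reached, full $2,916.41 is subject → $2,916.41 × 0.0076 = $22.16
Life insurance premium: $158.97
Total deductions = $207.94 + $541.69 + $22.16 + $158.97 = $930.76
Net pay = $2,916.41 − $930.76 = $1,985.65

$1,985.65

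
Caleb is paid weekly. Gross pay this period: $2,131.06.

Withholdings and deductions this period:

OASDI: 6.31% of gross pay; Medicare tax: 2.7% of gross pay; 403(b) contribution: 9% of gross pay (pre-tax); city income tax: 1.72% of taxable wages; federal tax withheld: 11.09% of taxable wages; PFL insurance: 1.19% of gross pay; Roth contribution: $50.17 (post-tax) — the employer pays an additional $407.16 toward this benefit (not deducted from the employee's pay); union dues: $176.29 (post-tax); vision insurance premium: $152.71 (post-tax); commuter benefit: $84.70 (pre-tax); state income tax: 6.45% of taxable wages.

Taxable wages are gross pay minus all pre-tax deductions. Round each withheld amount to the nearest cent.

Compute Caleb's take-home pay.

Commuter benefit: $84.70
403(b) contribution: $2,131.06 × 0.09 = $191.80
Pre-tax total = $84.70 + $191.80 = $276.50
Taxable wages = $2,131.06 − $276.50 = $1,854.56
State income tax: $1,854.56 × 0.0645 = $119.62
City income tax: $1,854.56 × 0.0172 = $31.90
Federal tax withheld: $1,854.56 × 0.1109 = $205.67
OASDI: $2,131.06 × 0.0631 = $134.47
Medicare tax: $2,131.06 × 0.027 = $57.54
PFL insurance: $2,131.06 × 0.0119 = $25.36
Roth contribution: $50.17
Union dues: $176.29
Vision insurance premium: $152.71
(Employer's $407.16 toward Roth contribution is not withheld from the employee.)
Total deductions = $84.70 + $191.80 + $119.62 + $31.90 + $205.67 + $134.47 + $57.54 + $25.36 + $50.17 + $176.29 + $152.71 = $1,230.23
Net pay = $2,131.06 − $1,230.23 = $900.83

$900.83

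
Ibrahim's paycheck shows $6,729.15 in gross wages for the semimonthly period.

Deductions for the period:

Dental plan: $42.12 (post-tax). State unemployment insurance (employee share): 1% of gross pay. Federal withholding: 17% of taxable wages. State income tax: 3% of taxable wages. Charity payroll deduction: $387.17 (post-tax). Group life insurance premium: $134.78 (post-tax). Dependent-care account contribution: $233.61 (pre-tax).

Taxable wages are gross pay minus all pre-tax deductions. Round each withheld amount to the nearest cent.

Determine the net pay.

$4,565.07

Dependent-care account contribution: $233.61
Taxable wages = $6,729.15 − $233.61 = $6,495.54
Federal withholding: $6,495.54 × 0.17 = $1,104.24
State income tax: $6,495.54 × 0.03 = $194.87
State unemployment insurance (employee share): $6,729.15 × 0.01 = $67.29
Dental plan: $42.12
Charity payroll deduction: $387.17
Group life insurance premium: $134.78
Total deductions = $233.61 + $1,104.24 + $194.87 + $67.29 + $42.12 + $387.17 + $134.78 = $2,164.08
Net pay = $6,729.15 − $2,164.08 = $4,565.07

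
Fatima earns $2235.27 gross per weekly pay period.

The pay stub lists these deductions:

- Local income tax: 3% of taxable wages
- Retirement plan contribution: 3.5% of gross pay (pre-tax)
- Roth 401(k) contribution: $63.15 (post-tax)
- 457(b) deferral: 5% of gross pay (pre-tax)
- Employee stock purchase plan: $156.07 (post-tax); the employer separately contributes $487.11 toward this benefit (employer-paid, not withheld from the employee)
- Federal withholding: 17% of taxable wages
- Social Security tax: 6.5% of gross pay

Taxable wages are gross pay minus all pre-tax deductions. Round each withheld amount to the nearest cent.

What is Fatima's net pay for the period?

Retirement plan contribution: $2235.27 × 0.035 = $78.23
457(b) deferral: $2235.27 × 0.05 = $111.76
Pre-tax total = $78.23 + $111.76 = $189.99
Taxable wages = $2235.27 − $189.99 = $2045.28
Federal withholding: $2045.28 × 0.17 = $347.70
Local income tax: $2045.28 × 0.03 = $61.36
Social Security tax: $2235.27 × 0.065 = $145.29
Roth 401(k) contribution: $63.15
Employee stock purchase plan: $156.07
(Employer's $487.11 toward employee stock purchase plan is not withheld from the employee.)
Total deductions = $78.23 + $111.76 + $347.70 + $61.36 + $145.29 + $63.15 + $156.07 = $963.56
Net pay = $2235.27 − $963.56 = $1271.71

$1271.71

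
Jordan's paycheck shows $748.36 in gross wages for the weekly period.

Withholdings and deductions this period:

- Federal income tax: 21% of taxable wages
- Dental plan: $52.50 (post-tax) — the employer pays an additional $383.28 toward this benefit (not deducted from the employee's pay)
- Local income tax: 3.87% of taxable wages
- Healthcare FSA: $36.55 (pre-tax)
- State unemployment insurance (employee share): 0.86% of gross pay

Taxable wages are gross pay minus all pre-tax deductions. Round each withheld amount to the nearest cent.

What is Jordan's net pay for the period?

$475.84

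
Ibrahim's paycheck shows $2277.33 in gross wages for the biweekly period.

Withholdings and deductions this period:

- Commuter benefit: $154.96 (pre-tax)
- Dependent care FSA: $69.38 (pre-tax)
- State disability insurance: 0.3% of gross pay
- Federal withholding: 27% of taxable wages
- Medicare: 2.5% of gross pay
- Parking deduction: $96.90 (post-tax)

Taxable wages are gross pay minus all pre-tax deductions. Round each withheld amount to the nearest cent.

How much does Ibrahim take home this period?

$1338.02

Dependent care FSA: $69.38
Commuter benefit: $154.96
Pre-tax total = $69.38 + $154.96 = $224.34
Taxable wages = $2277.33 − $224.34 = $2052.99
Federal withholding: $2052.99 × 0.27 = $554.31
State disability insurance: $2277.33 × 0.003 = $6.83
Medicare: $2277.33 × 0.025 = $56.93
Parking deduction: $96.90
Total deductions = $69.38 + $154.96 + $554.31 + $6.83 + $56.93 + $96.90 = $939.31
Net pay = $2277.33 − $939.31 = $1338.02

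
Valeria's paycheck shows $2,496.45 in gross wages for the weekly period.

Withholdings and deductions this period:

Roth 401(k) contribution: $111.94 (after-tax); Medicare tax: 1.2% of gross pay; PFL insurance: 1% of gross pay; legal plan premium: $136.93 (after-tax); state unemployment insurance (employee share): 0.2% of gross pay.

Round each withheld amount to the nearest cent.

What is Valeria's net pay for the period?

State unemployment insurance (employee share): $2,496.45 × 0.002 = $4.99
Medicare tax: $2,496.45 × 0.012 = $29.96
PFL insurance: $2,496.45 × 0.01 = $24.96
Legal plan premium: $136.93
Roth 401(k) contribution: $111.94
Total deductions = $4.99 + $29.96 + $24.96 + $136.93 + $111.94 = $308.78
Net pay = $2,496.45 − $308.78 = $2,187.67

$2,187.67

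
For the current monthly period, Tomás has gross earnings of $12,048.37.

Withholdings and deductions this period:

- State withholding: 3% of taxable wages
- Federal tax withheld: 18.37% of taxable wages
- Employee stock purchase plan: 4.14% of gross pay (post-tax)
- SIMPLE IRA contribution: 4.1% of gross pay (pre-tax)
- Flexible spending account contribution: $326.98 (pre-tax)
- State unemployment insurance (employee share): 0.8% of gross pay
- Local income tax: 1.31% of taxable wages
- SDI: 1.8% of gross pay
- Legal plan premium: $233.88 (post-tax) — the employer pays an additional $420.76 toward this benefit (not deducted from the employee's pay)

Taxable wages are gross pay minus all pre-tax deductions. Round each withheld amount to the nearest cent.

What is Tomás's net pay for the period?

$7,635.09

Flexible spending account contribution: $326.98
SIMPLE IRA contribution: $12,048.37 × 0.041 = $493.98
Pre-tax total = $326.98 + $493.98 = $820.96
Taxable wages = $12,048.37 − $820.96 = $11,227.41
Local income tax: $11,227.41 × 0.0131 = $147.08
State withholding: $11,227.41 × 0.03 = $336.82
Federal tax withheld: $11,227.41 × 0.1837 = $2,062.48
SDI: $12,048.37 × 0.018 = $216.87
State unemployment insurance (employee share): $12,048.37 × 0.008 = $96.39
Employee stock purchase plan: $12,048.37 × 0.0414 = $498.80
Legal plan premium: $233.88
(Employer's $420.76 toward legal plan premium is not withheld from the employee.)
Total deductions = $326.98 + $493.98 + $147.08 + $336.82 + $2,062.48 + $216.87 + $96.39 + $498.80 + $233.88 = $4,413.28
Net pay = $12,048.37 − $4,413.28 = $7,635.09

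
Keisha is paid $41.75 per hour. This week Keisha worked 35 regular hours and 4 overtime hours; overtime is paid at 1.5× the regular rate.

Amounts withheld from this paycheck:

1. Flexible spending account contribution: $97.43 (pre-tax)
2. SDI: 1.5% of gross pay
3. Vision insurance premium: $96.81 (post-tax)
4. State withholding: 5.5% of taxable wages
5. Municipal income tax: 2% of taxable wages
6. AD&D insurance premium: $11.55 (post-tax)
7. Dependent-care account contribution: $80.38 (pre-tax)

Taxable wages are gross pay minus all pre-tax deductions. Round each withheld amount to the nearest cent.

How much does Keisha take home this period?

$1284.85

Regular pay: 35 × $41.75 = $1461.25
Overtime pay: 4 × $41.75 × 1.5 = $250.50
Gross pay = $1461.25 + $250.50 = $1711.75
Dependent-care account contribution: $80.38
Flexible spending account contribution: $97.43
Pre-tax total = $80.38 + $97.43 = $177.81
Taxable wages = $1711.75 − $177.81 = $1533.94
Municipal income tax: $1533.94 × 0.02 = $30.68
State withholding: $1533.94 × 0.055 = $84.37
SDI: $1711.75 × 0.015 = $25.68
Vision insurance premium: $96.81
AD&D insurance premium: $11.55
Total deductions = $80.38 + $97.43 + $30.68 + $84.37 + $25.68 + $96.81 + $11.55 = $426.90
Net pay = $1711.75 − $426.90 = $1284.85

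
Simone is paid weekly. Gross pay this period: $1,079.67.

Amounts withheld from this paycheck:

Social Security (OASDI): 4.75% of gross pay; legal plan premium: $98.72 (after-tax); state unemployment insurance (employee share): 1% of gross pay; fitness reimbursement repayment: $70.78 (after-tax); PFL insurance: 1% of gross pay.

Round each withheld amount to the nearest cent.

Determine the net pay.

PFL insurance: $1,079.67 × 0.01 = $10.80
Social Security (OASDI): $1,079.67 × 0.0475 = $51.28
State unemployment insurance (employee share): $1,079.67 × 0.01 = $10.80
Legal plan premium: $98.72
Fitness reimbursement repayment: $70.78
Total deductions = $10.80 + $51.28 + $10.80 + $98.72 + $70.78 = $242.38
Net pay = $1,079.67 − $242.38 = $837.29

$837.29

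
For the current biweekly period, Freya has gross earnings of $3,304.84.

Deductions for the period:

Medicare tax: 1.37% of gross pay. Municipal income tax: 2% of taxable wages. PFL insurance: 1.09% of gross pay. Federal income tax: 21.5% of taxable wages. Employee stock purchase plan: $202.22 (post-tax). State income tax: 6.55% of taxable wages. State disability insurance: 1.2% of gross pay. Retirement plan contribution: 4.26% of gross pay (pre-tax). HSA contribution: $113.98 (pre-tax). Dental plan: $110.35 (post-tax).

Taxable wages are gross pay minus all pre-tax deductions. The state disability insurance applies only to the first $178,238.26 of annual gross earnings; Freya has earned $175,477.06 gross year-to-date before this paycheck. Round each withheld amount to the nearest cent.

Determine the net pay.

$1,706.52

HSA contribution: $113.98
Retirement plan contribution: $3,304.84 × 0.0426 = $140.79
Pre-tax total = $113.98 + $140.79 = $254.77
Taxable wages = $3,304.84 − $254.77 = $3,050.07
Federal income tax: $3,050.07 × 0.215 = $655.77
State income tax: $3,050.07 × 0.0655 = $199.78
Municipal income tax: $3,050.07 × 0.02 = $61.00
PFL insurance: $3,304.84 × 0.0109 = $36.02
State disability insurance: only $178,238.26 − $175,477.06 = $2,761.20 of this check is subject → $2,761.20 × 0.012 = $33.13
Medicare tax: $3,304.84 × 0.0137 = $45.28
Employee stock purchase plan: $202.22
Dental plan: $110.35
Total deductions = $113.98 + $140.79 + $655.77 + $199.78 + $61.00 + $36.02 + $33.13 + $45.28 + $202.22 + $110.35 = $1,598.32
Net pay = $3,304.84 − $1,598.32 = $1,706.52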